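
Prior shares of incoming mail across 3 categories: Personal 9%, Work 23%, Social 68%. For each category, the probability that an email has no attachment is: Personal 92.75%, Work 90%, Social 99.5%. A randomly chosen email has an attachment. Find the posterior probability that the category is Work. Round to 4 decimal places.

0.6986

Taking complements, P(attachment | each) = Personal 0.0725, Work 0.1, Social 0.005.
Prior × likelihood for each hypothesis:
  Personal: 0.09 × 0.0725 = 0.006525
  Work: 0.23 × 0.1 = 0.023
  Social: 0.68 × 0.005 = 0.0034
Total = 0.032925.
P(Work | evidence) = 0.023 / 0.032925 ≈ 0.6986.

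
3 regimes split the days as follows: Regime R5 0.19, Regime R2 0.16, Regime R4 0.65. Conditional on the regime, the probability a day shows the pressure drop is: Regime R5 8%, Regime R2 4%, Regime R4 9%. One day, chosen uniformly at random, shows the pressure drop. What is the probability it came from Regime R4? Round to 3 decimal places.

0.730

Compute prior × likelihood for every hypothesis:
  Regime R5: 0.19 × 0.08 = 0.0152
  Regime R2: 0.16 × 0.04 = 0.0064
  Regime R4: 0.65 × 0.09 = 0.0585
Total = 0.0801.
P(Regime R4 | evidence) = 0.0585 / 0.0801 ≈ 0.730.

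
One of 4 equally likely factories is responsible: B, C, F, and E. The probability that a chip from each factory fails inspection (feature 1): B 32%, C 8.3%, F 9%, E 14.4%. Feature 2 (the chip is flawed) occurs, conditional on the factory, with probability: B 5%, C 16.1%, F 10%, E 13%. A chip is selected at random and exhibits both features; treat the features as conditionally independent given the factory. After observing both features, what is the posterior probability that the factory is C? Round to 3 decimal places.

0.234

Since the prior is uniform, the posterior is proportional to the likelihood:
  B: 0.32 × 0.05 = 0.016
  C: 0.083 × 0.161 = 0.013363
  F: 0.09 × 0.1 = 0.009
  E: 0.144 × 0.13 = 0.01872
Normalizing constant = 0.057083.
P(C | evidence) = 0.013363 / 0.057083 ≈ 0.234.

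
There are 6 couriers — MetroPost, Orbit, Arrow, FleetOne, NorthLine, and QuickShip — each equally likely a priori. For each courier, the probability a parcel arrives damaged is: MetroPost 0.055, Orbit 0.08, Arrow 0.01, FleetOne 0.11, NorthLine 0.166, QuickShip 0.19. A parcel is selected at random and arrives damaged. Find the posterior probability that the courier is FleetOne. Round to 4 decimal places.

With a uniform prior (1/6 each), posterior ∝ likelihood:
  MetroPost: 0.055
  Orbit: 0.08
  Arrow: 0.01
  FleetOne: 0.11
  NorthLine: 0.166
  QuickShip: 0.19
Normalizing constant = 0.611.
P(FleetOne | evidence) = 0.11 / 0.611 ≈ 0.1800.

0.1800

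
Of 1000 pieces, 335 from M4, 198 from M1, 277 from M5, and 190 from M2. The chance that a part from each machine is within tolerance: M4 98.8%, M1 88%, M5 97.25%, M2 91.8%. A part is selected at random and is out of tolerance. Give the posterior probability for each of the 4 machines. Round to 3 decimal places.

M4 0.079, M1 0.466, M5 0.149, M2 0.306

Taking complements, P(oversize | each) = M4 0.012, M1 0.12, M5 0.0275, M2 0.082.
Unnormalized posteriors (prior × likelihood):
  M4: 0.335 × 0.012 = 0.00402
  M1: 0.198 × 0.12 = 0.02376
  M5: 0.277 × 0.0275 = 0.0076175
  M2: 0.19 × 0.082 = 0.01558
Sum = 0.0509775.
P(M4 | oversize) = 0.00402/0.0509775 ≈ 0.079
P(M1 | oversize) = 0.02376/0.0509775 ≈ 0.466
P(M5 | oversize) = 0.0076175/0.0509775 ≈ 0.149
P(M2 | oversize) = 0.01558/0.0509775 ≈ 0.306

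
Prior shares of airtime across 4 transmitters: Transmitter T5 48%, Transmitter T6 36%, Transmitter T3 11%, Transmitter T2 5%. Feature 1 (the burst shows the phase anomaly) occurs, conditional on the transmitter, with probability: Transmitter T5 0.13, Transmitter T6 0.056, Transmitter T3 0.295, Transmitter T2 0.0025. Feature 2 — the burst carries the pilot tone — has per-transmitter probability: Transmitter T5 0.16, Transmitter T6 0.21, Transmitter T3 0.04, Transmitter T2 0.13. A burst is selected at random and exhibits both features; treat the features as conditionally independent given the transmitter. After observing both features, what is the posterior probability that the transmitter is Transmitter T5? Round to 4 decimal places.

0.6428

Prior × likelihood for each hypothesis:
  Transmitter T5: 0.48 × 0.13 × 0.16 = 0.009984
  Transmitter T6: 0.36 × 0.056 × 0.21 = 0.0042336
  Transmitter T3: 0.11 × 0.295 × 0.04 = 0.001298
  Transmitter T2: 0.05 × 0.0025 × 0.13 = 0.00001625
Total = 0.01553185.
P(Transmitter T5 | evidence) = 0.009984 / 0.01553185 ≈ 0.6428.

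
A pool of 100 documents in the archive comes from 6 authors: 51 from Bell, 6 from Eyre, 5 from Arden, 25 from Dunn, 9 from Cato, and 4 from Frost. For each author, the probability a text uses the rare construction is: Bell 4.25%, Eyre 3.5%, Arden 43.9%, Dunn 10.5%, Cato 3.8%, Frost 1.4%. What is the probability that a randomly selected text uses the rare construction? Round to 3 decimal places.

Prior × likelihood for each hypothesis:
  Bell: 0.51 × 0.0425 = 0.021675
  Eyre: 0.06 × 0.035 = 0.0021
  Arden: 0.05 × 0.439 = 0.02195
  Dunn: 0.25 × 0.105 = 0.02625
  Cato: 0.09 × 0.038 = 0.00342
  Frost: 0.04 × 0.014 = 0.00056
P(rare-form) = 0.021675 + 0.0021 + 0.02195 + 0.02625 + 0.00342 + 0.00056 = 0.075955 → 0.076.

0.076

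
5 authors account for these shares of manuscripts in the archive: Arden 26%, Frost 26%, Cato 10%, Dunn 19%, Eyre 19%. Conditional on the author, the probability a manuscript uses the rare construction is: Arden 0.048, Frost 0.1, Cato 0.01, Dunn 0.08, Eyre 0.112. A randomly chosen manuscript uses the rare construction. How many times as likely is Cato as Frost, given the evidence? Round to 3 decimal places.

0.038

Prior × likelihood for each hypothesis:
  Arden: 0.26 × 0.048 = 0.01248
  Frost: 0.26 × 0.1 = 0.026
  Cato: 0.1 × 0.01 = 0.001
  Dunn: 0.19 × 0.08 = 0.0152
  Eyre: 0.19 × 0.112 = 0.02128
Normalizing constant = 0.07596.
The ratio is 0.001 / 0.026 (the normalizer cancels) = 0.038.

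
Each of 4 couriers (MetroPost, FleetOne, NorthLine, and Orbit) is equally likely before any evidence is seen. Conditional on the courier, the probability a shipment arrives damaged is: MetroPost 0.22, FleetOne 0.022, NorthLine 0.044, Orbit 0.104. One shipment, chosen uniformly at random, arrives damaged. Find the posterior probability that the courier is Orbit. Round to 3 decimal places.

With a uniform prior (1/4 each), posterior ∝ likelihood:
  MetroPost: 0.22
  FleetOne: 0.022
  NorthLine: 0.044
  Orbit: 0.104
Normalizing constant = 0.39.
P(Orbit | evidence) = 0.104 / 0.39 ≈ 0.267.

0.267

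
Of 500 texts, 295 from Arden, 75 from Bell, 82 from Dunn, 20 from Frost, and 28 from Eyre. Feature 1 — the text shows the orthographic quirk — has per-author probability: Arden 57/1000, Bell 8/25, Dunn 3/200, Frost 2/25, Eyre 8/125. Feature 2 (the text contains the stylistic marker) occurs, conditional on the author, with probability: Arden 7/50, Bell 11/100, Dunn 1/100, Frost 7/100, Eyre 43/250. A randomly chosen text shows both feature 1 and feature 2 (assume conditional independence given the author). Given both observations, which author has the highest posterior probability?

Bell

By Bayes' rule, posterior ∝ prior × likelihood:
  Arden: 0.59 × 0.057 × 0.14 = 0.0047082
  Bell: 0.15 × 0.32 × 0.11 = 0.00528
  Dunn: 0.164 × 0.015 × 0.01 = 0.0000246
  Frost: 0.04 × 0.08 × 0.07 = 0.000224
  Eyre: 0.056 × 0.064 × 0.172 = 0.000616448
Sum = 0.010853248.
Largest term belongs to Bell, so Bell is most probable.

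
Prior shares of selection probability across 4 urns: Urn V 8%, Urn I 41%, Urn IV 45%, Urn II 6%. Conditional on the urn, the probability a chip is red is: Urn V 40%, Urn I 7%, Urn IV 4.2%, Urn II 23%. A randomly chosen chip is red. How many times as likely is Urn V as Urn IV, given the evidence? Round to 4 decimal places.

1.6931

Prior × likelihood for each hypothesis:
  Urn V: 0.08 × 0.4 = 0.032
  Urn I: 0.41 × 0.07 = 0.0287
  Urn IV: 0.45 × 0.042 = 0.0189
  Urn II: 0.06 × 0.23 = 0.0138
Total = 0.0934.
The ratio is 0.032 / 0.0189 (the normalizer cancels) = 1.6931.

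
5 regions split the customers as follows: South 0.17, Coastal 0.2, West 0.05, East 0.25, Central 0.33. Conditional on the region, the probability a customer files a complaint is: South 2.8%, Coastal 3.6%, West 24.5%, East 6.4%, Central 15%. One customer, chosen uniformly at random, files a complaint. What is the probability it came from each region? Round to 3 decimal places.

South 0.053, Coastal 0.080, West 0.137, East 0.178, Central 0.552

Prior × likelihood for each hypothesis:
  South: 0.17 × 0.028 = 0.00476
  Coastal: 0.2 × 0.036 = 0.0072
  West: 0.05 × 0.245 = 0.01225
  East: 0.25 × 0.064 = 0.016
  Central: 0.33 × 0.15 = 0.0495
Normalizing constant = 0.08971.
P(South | complaint) = 0.00476/0.08971 ≈ 0.053
P(Coastal | complaint) = 0.0072/0.08971 ≈ 0.080
P(West | complaint) = 0.01225/0.08971 ≈ 0.137
P(East | complaint) = 0.016/0.08971 ≈ 0.178
P(Central | complaint) = 0.0495/0.08971 ≈ 0.552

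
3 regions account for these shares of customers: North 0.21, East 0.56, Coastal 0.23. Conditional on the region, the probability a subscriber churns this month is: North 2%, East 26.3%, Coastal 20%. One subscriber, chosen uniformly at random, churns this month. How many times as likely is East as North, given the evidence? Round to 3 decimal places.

Prior × likelihood for each hypothesis:
  North: 0.21 × 0.02 = 0.0042
  East: 0.56 × 0.263 = 0.14728
  Coastal: 0.23 × 0.2 = 0.046
Normalizing constant = 0.19748.
The ratio is 0.14728 / 0.0042 (the normalizer cancels) = 35.067.

35.067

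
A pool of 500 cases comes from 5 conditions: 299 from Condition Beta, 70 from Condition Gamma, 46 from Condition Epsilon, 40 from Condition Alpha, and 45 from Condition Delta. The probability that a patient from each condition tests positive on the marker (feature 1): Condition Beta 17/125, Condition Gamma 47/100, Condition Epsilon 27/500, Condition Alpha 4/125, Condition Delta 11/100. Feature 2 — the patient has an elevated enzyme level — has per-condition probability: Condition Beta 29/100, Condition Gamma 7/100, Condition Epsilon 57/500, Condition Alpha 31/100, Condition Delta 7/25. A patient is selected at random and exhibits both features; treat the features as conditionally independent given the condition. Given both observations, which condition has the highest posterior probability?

Unnormalized posteriors (prior × likelihood):
  Condition Beta: 0.598 × 0.136 × 0.29 = 0.02358512
  Condition Gamma: 0.14 × 0.47 × 0.07 = 0.004606
  Condition Epsilon: 0.092 × 0.054 × 0.114 = 0.000566352
  Condition Alpha: 0.08 × 0.032 × 0.31 = 0.0007936
  Condition Delta: 0.09 × 0.11 × 0.28 = 0.002772
Normalizing constant = 0.032323072.
Largest term belongs to Condition Beta, so Condition Beta is most probable.

Condition Beta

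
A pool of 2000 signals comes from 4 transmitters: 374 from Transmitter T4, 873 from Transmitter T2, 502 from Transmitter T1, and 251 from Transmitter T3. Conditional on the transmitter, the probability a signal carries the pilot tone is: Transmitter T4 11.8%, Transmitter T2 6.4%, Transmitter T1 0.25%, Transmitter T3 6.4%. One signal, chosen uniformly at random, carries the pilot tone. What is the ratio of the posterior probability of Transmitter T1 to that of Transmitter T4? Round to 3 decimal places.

0.028

Compute prior × likelihood for every hypothesis:
  Transmitter T4: 0.187 × 0.118 = 0.022066
  Transmitter T2: 0.4365 × 0.064 = 0.027936
  Transmitter T1: 0.251 × 0.0025 = 0.0006275
  Transmitter T3: 0.1255 × 0.064 = 0.008032
Total = 0.0586615.
The ratio is 0.0006275 / 0.022066 (the normalizer cancels) = 0.028.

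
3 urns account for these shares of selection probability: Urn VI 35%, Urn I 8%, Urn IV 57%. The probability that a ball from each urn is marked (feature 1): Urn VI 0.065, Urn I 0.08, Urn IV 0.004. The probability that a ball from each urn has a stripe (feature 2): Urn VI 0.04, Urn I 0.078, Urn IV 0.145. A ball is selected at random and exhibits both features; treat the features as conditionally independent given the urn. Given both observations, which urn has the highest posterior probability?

Urn VI

By Bayes' rule, posterior ∝ prior × likelihood:
  Urn VI: 0.35 × 0.065 × 0.04 = 0.00091
  Urn I: 0.08 × 0.08 × 0.078 = 0.0004992
  Urn IV: 0.57 × 0.004 × 0.145 = 0.0003306
Sum = 0.0017398.
Largest term belongs to Urn VI, so Urn VI is most probable.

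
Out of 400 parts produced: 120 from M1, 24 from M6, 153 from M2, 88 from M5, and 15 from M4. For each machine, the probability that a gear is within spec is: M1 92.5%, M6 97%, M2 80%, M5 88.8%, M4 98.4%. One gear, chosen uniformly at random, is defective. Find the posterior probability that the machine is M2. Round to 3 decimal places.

0.607

Taking complements, P(defective | each) = M1 0.075, M6 0.03, M2 0.2, M5 0.112, M4 0.016.
Prior × likelihood for each hypothesis:
  M1: 0.3 × 0.075 = 0.0225
  M6: 0.06 × 0.03 = 0.0018
  M2: 0.3825 × 0.2 = 0.0765
  M5: 0.22 × 0.112 = 0.02464
  M4: 0.0375 × 0.016 = 0.0006
Normalizing constant = 0.12604.
P(M2 | evidence) = 0.0765 / 0.12604 ≈ 0.607.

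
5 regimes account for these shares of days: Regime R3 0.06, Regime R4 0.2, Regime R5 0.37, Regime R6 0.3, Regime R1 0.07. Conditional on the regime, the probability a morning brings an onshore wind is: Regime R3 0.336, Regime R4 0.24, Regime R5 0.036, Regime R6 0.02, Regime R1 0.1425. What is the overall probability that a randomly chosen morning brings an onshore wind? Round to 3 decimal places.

0.097

Compute prior × likelihood for every hypothesis:
  Regime R3: 0.06 × 0.336 = 0.02016
  Regime R4: 0.2 × 0.24 = 0.048
  Regime R5: 0.37 × 0.036 = 0.01332
  Regime R6: 0.3 × 0.02 = 0.006
  Regime R1: 0.07 × 0.1425 = 0.009975
P(onshore) = 0.02016 + 0.048 + 0.01332 + 0.006 + 0.009975 = 0.097455 → 0.097.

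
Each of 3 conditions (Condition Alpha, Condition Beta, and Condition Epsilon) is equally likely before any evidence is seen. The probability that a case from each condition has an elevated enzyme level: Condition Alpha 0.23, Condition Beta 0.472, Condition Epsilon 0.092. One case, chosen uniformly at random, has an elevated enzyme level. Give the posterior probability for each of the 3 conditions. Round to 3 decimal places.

Since the prior is uniform, the posterior is proportional to the likelihood:
  Condition Alpha: 0.23
  Condition Beta: 0.472
  Condition Epsilon: 0.092
Total = 0.794.
P(Condition Alpha | elevated) = 0.23/0.794 ≈ 0.290
P(Condition Beta | elevated) = 0.472/0.794 ≈ 0.594
P(Condition Epsilon | elevated) = 0.092/0.794 ≈ 0.116
(Check: 0.290+0.594+0.116 = 1.000.)

Condition Alpha 0.290, Condition Beta 0.594, Condition Epsilon 0.116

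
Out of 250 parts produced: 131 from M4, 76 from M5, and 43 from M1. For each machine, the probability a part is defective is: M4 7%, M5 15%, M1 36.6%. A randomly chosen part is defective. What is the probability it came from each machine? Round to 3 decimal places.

Prior × likelihood for each hypothesis:
  M4: 0.524 × 0.07 = 0.03668
  M5: 0.304 × 0.15 = 0.0456
  M1: 0.172 × 0.366 = 0.062952
Sum = 0.145232.
P(M4 | defective) = 0.03668/0.145232 ≈ 0.253
P(M5 | defective) = 0.0456/0.145232 ≈ 0.314
P(M1 | defective) = 0.062952/0.145232 ≈ 0.433

M4 0.253, M5 0.314, M1 0.433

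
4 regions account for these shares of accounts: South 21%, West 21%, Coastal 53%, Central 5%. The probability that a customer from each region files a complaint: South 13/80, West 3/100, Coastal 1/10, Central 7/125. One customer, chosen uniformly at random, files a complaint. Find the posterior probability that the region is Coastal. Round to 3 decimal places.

Prior × likelihood for each hypothesis:
  South: 0.21 × 0.1625 = 0.034125
  West: 0.21 × 0.03 = 0.0063
  Coastal: 0.53 × 0.1 = 0.053
  Central: 0.05 × 0.056 = 0.0028
Total = 0.096225.
P(Coastal | evidence) = 0.053 / 0.096225 ≈ 0.551.

0.551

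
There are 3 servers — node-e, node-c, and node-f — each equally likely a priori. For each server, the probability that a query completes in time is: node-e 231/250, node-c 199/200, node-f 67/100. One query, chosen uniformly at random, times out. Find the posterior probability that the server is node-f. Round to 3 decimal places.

0.803

Taking complements, P(timeout | each) = node-e 0.076, node-c 0.005, node-f 0.33.
Since the prior is uniform, the posterior is proportional to the likelihood:
  node-e: 0.076
  node-c: 0.005
  node-f: 0.33
Sum = 0.411.
P(node-f | evidence) = 0.33 / 0.411 ≈ 0.803.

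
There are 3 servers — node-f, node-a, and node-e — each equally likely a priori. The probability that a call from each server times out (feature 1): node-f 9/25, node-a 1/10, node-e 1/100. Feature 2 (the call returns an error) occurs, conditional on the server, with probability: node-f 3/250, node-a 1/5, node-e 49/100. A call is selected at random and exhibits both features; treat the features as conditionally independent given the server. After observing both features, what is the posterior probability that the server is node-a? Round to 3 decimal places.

0.684

Since the prior is uniform, the posterior is proportional to the likelihood:
  node-f: 0.36 × 0.012 = 0.00432
  node-a: 0.1 × 0.2 = 0.02
  node-e: 0.01 × 0.49 = 0.0049
Sum = 0.02922.
P(node-a | evidence) = 0.02 / 0.02922 ≈ 0.684.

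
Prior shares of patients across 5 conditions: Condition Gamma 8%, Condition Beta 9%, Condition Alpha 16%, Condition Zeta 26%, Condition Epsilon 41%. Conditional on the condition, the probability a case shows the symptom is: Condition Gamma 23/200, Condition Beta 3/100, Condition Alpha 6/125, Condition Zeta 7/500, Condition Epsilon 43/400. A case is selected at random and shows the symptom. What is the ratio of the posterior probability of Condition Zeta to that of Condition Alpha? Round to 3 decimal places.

Unnormalized posteriors (prior × likelihood):
  Condition Gamma: 0.08 × 0.115 = 0.0092
  Condition Beta: 0.09 × 0.03 = 0.0027
  Condition Alpha: 0.16 × 0.048 = 0.00768
  Condition Zeta: 0.26 × 0.014 = 0.00364
  Condition Epsilon: 0.41 × 0.1075 = 0.044075
Normalizing constant = 0.067295.
The ratio is 0.00364 / 0.00768 (the normalizer cancels) = 0.474.

0.474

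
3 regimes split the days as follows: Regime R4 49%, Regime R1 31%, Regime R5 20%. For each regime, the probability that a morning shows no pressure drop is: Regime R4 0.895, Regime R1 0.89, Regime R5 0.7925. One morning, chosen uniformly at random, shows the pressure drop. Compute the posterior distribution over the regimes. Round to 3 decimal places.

Taking complements, P(drop | each) = Regime R4 0.105, Regime R1 0.11, Regime R5 0.2075.
Unnormalized posteriors (prior × likelihood):
  Regime R4: 0.49 × 0.105 = 0.05145
  Regime R1: 0.31 × 0.11 = 0.0341
  Regime R5: 0.2 × 0.2075 = 0.0415
Total = 0.12705.
P(Regime R4 | drop) = 0.05145/0.12705 ≈ 0.405
P(Regime R1 | drop) = 0.0341/0.12705 ≈ 0.268
P(Regime R5 | drop) = 0.0415/0.12705 ≈ 0.327
(Check: 0.405+0.268+0.327 = 1.000.)

Regime R4 0.405, Regime R1 0.268, Regime R5 0.327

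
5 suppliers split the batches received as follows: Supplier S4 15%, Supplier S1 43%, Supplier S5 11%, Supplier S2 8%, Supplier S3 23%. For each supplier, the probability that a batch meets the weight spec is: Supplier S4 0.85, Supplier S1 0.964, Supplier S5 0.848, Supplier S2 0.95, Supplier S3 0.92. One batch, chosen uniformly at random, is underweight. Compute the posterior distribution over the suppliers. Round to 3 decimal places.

Supplier S4 0.292, Supplier S1 0.201, Supplier S5 0.217, Supplier S2 0.052, Supplier S3 0.239

Taking complements, P(underweight | each) = Supplier S4 0.15, Supplier S1 0.036, Supplier S5 0.152, Supplier S2 0.05, Supplier S3 0.08.
By Bayes' rule, posterior ∝ prior × likelihood:
  Supplier S4: 0.15 × 0.15 = 0.0225
  Supplier S1: 0.43 × 0.036 = 0.01548
  Supplier S5: 0.11 × 0.152 = 0.01672
  Supplier S2: 0.08 × 0.05 = 0.004
  Supplier S3: 0.23 × 0.08 = 0.0184
Sum = 0.0771.
P(Supplier S4 | underweight) = 0.0225/0.0771 ≈ 0.292
P(Supplier S1 | underweight) = 0.01548/0.0771 ≈ 0.201
P(Supplier S5 | underweight) = 0.01672/0.0771 ≈ 0.217
P(Supplier S2 | underweight) = 0.004/0.0771 ≈ 0.052
P(Supplier S3 | underweight) = 0.0184/0.0771 ≈ 0.239
(Check: 0.292+0.201+0.217+0.052+0.239 = 1.001.)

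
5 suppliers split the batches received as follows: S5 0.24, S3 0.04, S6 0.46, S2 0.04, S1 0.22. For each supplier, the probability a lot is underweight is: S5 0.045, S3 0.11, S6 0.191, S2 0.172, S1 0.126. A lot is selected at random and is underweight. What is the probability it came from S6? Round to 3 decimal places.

Compute prior × likelihood for every hypothesis:
  S5: 0.24 × 0.045 = 0.0108
  S3: 0.04 × 0.11 = 0.0044
  S6: 0.46 × 0.191 = 0.08786
  S2: 0.04 × 0.172 = 0.00688
  S1: 0.22 × 0.126 = 0.02772
Total = 0.13766.
P(S6 | evidence) = 0.08786 / 0.13766 ≈ 0.638.

0.638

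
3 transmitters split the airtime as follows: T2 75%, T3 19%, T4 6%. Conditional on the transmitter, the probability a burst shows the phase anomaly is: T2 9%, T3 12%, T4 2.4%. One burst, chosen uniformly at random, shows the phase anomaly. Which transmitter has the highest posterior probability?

Prior × likelihood for each hypothesis:
  T2: 0.75 × 0.09 = 0.0675
  T3: 0.19 × 0.12 = 0.0228
  T4: 0.06 × 0.024 = 0.00144
Sum = 0.09174.
Largest term belongs to T2, so T2 is most probable.

T2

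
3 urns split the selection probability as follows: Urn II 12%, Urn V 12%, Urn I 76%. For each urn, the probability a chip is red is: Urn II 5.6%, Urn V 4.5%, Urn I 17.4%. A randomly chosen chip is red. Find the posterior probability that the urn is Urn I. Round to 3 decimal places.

0.916

Compute prior × likelihood for every hypothesis:
  Urn II: 0.12 × 0.056 = 0.00672
  Urn V: 0.12 × 0.045 = 0.0054
  Urn I: 0.76 × 0.174 = 0.13224
Normalizing constant = 0.14436.
P(Urn I | evidence) = 0.13224 / 0.14436 ≈ 0.916.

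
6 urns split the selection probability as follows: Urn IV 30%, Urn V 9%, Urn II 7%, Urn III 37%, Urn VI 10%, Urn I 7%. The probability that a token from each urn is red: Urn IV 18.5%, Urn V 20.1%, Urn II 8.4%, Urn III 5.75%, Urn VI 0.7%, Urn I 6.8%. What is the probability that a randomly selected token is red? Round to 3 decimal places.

Prior × likelihood for each hypothesis:
  Urn IV: 0.3 × 0.185 = 0.0555
  Urn V: 0.09 × 0.201 = 0.01809
  Urn II: 0.07 × 0.084 = 0.00588
  Urn III: 0.37 × 0.0575 = 0.021275
  Urn VI: 0.1 × 0.007 = 0.0007
  Urn I: 0.07 × 0.068 = 0.00476
P(red) = 0.0555 + 0.01809 + 0.00588 + 0.021275 + 0.0007 + 0.00476 = 0.106205 → 0.106.

0.106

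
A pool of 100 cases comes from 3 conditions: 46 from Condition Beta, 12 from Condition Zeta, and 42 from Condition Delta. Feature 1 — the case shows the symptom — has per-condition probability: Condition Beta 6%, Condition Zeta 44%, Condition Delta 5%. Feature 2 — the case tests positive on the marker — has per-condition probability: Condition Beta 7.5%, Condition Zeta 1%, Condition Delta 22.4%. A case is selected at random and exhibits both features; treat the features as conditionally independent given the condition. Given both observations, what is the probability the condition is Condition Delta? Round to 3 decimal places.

0.644

Prior × likelihood for each hypothesis:
  Condition Beta: 0.46 × 0.06 × 0.075 = 0.00207
  Condition Zeta: 0.12 × 0.44 × 0.01 = 0.000528
  Condition Delta: 0.42 × 0.05 × 0.224 = 0.004704
Normalizing constant = 0.007302.
P(Condition Delta | evidence) = 0.004704 / 0.007302 ≈ 0.644.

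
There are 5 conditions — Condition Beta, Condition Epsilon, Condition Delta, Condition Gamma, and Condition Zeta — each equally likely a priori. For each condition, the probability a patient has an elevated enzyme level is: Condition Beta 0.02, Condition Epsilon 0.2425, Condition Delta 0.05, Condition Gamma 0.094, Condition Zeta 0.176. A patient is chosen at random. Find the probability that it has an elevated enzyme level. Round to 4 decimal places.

0.1165

Since the prior is uniform, the posterior is proportional to the likelihood:
  Condition Beta: 0.02
  Condition Epsilon: 0.2425
  Condition Delta: 0.05
  Condition Gamma: 0.094
  Condition Zeta: 0.176
P(elevated) = (1/5) × (0.02 + 0.2425 + 0.05 + 0.094 + 0.176) = 0.5825/5 ≈ 0.1165.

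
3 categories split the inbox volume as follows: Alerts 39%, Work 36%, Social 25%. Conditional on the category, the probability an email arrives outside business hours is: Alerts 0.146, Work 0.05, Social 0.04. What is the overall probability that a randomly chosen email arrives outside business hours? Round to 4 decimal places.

0.0849

Prior × likelihood for each hypothesis:
  Alerts: 0.39 × 0.146 = 0.05694
  Work: 0.36 × 0.05 = 0.018
  Social: 0.25 × 0.04 = 0.01
P(off-hours) = 0.05694 + 0.018 + 0.01 = 0.08494 → 0.0849.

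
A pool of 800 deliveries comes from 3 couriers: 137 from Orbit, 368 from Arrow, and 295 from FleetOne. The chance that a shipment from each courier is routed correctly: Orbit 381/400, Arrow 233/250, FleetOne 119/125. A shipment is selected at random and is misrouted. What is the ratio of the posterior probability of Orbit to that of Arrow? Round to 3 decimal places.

0.260

Taking complements, P(misrouted | each) = Orbit 0.0475, Arrow 0.068, FleetOne 0.048.
Prior × likelihood for each hypothesis:
  Orbit: 0.17125 × 0.0475 = 0.008134375
  Arrow: 0.46 × 0.068 = 0.03128
  FleetOne: 0.36875 × 0.048 = 0.0177
Total = 0.057114375.
The ratio is 0.008134375 / 0.03128 (the normalizer cancels) = 0.260.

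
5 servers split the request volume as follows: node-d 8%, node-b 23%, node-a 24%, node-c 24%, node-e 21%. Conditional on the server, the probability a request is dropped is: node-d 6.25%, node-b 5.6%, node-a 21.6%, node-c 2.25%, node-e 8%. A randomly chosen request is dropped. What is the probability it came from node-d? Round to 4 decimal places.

0.0544

By Bayes' rule, posterior ∝ prior × likelihood:
  node-d: 0.08 × 0.0625 = 0.005
  node-b: 0.23 × 0.056 = 0.01288
  node-a: 0.24 × 0.216 = 0.05184
  node-c: 0.24 × 0.0225 = 0.0054
  node-e: 0.21 × 0.08 = 0.0168
Total = 0.09192.
P(node-d | evidence) = 0.005 / 0.09192 ≈ 0.0544.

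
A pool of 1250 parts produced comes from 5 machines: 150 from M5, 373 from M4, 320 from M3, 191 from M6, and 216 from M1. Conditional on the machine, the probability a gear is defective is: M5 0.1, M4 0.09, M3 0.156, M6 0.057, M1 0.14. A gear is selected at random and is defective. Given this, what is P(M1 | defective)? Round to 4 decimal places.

0.2166

By Bayes' rule, posterior ∝ prior × likelihood:
  M5: 0.12 × 0.1 = 0.012
  M4: 0.2984 × 0.09 = 0.026856
  M3: 0.256 × 0.156 = 0.039936
  M6: 0.1528 × 0.057 = 0.0087096
  M1: 0.1728 × 0.14 = 0.024192
Normalizing constant = 0.1116936.
P(M1 | evidence) = 0.024192 / 0.1116936 ≈ 0.2166.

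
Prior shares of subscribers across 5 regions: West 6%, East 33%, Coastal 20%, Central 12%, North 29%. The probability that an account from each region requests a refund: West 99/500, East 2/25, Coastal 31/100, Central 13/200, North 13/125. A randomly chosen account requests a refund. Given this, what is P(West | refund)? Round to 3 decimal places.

0.086

Unnormalized posteriors (prior × likelihood):
  West: 0.06 × 0.198 = 0.01188
  East: 0.33 × 0.08 = 0.0264
  Coastal: 0.2 × 0.31 = 0.062
  Central: 0.12 × 0.065 = 0.0078
  North: 0.29 × 0.104 = 0.03016
Total = 0.13824.
P(West | evidence) = 0.01188 / 0.13824 ≈ 0.086.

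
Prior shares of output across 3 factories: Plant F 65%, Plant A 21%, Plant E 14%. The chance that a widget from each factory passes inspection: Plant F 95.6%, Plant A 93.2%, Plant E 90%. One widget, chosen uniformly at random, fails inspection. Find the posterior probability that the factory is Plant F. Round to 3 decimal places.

Taking complements, P(nonconforming | each) = Plant F 0.044, Plant A 0.068, Plant E 0.1.
Unnormalized posteriors (prior × likelihood):
  Plant F: 0.65 × 0.044 = 0.0286
  Plant A: 0.21 × 0.068 = 0.01428
  Plant E: 0.14 × 0.1 = 0.014
Total = 0.05688.
P(Plant F | evidence) = 0.0286 / 0.05688 ≈ 0.503.

0.503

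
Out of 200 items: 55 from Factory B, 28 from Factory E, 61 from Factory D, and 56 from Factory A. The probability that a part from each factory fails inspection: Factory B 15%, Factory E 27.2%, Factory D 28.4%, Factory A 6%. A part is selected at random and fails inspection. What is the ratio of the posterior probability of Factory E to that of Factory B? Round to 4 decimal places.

0.9232

Compute prior × likelihood for every hypothesis:
  Factory B: 0.275 × 0.15 = 0.04125
  Factory E: 0.14 × 0.272 = 0.03808
  Factory D: 0.305 × 0.284 = 0.08662
  Factory A: 0.28 × 0.06 = 0.0168
Sum = 0.18275.
The ratio is 0.03808 / 0.04125 (the normalizer cancels) = 0.9232.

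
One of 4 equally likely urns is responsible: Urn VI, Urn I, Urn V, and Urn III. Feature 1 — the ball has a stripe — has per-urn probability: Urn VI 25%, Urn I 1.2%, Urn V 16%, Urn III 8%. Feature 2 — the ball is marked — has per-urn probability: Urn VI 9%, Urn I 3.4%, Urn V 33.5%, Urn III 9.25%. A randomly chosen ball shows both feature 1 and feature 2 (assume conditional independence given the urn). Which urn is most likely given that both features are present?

With a uniform prior (1/4 each), posterior ∝ likelihood:
  Urn VI: 0.25 × 0.09 = 0.0225
  Urn I: 0.012 × 0.034 = 0.000408
  Urn V: 0.16 × 0.335 = 0.0536
  Urn III: 0.08 × 0.0925 = 0.0074
Total = 0.083908.
Largest term belongs to Urn V, so Urn V is most probable.

Urn V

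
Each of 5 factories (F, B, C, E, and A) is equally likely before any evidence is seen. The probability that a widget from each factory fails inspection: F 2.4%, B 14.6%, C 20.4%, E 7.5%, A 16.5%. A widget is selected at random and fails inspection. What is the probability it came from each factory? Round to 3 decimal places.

Since the prior is uniform, the posterior is proportional to the likelihood:
  F: 0.024
  B: 0.146
  C: 0.204
  E: 0.075
  A: 0.165
Normalizing constant = 0.614.
P(F | nonconforming) = 0.024/0.614 ≈ 0.039
P(B | nonconforming) = 0.146/0.614 ≈ 0.238
P(C | nonconforming) = 0.204/0.614 ≈ 0.332
P(E | nonconforming) = 0.075/0.614 ≈ 0.122
P(A | nonconforming) = 0.165/0.614 ≈ 0.269

F 0.039, B 0.238, C 0.332, E 0.122, A 0.269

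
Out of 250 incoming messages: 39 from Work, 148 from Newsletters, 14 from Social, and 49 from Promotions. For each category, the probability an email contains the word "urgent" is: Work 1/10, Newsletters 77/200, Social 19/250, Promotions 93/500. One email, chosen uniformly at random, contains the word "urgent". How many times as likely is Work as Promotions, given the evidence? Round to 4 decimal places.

By Bayes' rule, posterior ∝ prior × likelihood:
  Work: 0.156 × 0.1 = 0.0156
  Newsletters: 0.592 × 0.385 = 0.22792
  Social: 0.056 × 0.076 = 0.004256
  Promotions: 0.196 × 0.186 = 0.036456
Total = 0.284232.
The ratio is 0.0156 / 0.036456 (the normalizer cancels) = 0.4279.

0.4279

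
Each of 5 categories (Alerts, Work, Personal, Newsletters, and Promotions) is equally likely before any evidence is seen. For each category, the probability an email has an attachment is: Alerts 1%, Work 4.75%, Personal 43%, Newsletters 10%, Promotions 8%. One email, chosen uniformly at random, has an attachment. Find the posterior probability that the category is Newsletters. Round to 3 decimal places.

0.150

Since the prior is uniform, the posterior is proportional to the likelihood:
  Alerts: 0.01
  Work: 0.0475
  Personal: 0.43
  Newsletters: 0.1
  Promotions: 0.08
Total = 0.6675.
P(Newsletters | evidence) = 0.1 / 0.6675 ≈ 0.150.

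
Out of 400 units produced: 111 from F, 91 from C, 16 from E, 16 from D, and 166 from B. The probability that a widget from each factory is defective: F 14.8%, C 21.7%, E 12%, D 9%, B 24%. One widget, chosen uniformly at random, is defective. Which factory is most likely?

By Bayes' rule, posterior ∝ prior × likelihood:
  F: 0.2775 × 0.148 = 0.04107
  C: 0.2275 × 0.217 = 0.0493675
  E: 0.04 × 0.12 = 0.0048
  D: 0.04 × 0.09 = 0.0036
  B: 0.415 × 0.24 = 0.0996
Sum = 0.1984375.
Largest term belongs to B, so B is most probable.

B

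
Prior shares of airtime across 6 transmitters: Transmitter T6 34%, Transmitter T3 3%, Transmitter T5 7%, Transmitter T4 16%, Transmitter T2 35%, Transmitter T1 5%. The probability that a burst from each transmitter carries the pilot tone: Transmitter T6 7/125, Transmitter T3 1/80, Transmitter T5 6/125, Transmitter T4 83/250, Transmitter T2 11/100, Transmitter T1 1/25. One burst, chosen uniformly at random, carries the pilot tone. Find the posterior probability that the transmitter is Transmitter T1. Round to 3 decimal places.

Unnormalized posteriors (prior × likelihood):
  Transmitter T6: 0.34 × 0.056 = 0.01904
  Transmitter T3: 0.03 × 0.0125 = 0.000375
  Transmitter T5: 0.07 × 0.048 = 0.00336
  Transmitter T4: 0.16 × 0.332 = 0.05312
  Transmitter T2: 0.35 × 0.11 = 0.0385
  Transmitter T1: 0.05 × 0.04 = 0.002
Total = 0.116395.
P(Transmitter T1 | evidence) = 0.002 / 0.116395 ≈ 0.017.

0.017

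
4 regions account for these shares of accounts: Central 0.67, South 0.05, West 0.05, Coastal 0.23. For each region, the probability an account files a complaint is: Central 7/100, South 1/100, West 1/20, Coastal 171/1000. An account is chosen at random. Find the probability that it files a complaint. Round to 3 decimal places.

0.089

Compute prior × likelihood for every hypothesis:
  Central: 0.67 × 0.07 = 0.0469
  South: 0.05 × 0.01 = 0.0005
  West: 0.05 × 0.05 = 0.0025
  Coastal: 0.23 × 0.171 = 0.03933
P(complaint) = 0.0469 + 0.0005 + 0.0025 + 0.03933 = 0.08923 → 0.089.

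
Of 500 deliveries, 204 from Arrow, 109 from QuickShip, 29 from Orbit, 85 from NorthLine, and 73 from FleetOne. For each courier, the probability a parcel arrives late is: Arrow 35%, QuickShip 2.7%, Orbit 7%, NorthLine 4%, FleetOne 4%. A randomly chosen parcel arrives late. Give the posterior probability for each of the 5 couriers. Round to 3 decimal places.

Prior × likelihood for each hypothesis:
  Arrow: 0.408 × 0.35 = 0.1428
  QuickShip: 0.218 × 0.027 = 0.005886
  Orbit: 0.058 × 0.07 = 0.00406
  NorthLine: 0.17 × 0.04 = 0.0068
  FleetOne: 0.146 × 0.04 = 0.00584
Normalizing constant = 0.165386.
P(Arrow | late) = 0.1428/0.165386 ≈ 0.863
P(QuickShip | late) = 0.005886/0.165386 ≈ 0.036
P(Orbit | late) = 0.00406/0.165386 ≈ 0.025
P(NorthLine | late) = 0.0068/0.165386 ≈ 0.041
P(FleetOne | late) = 0.00584/0.165386 ≈ 0.035

Arrow 0.863, QuickShip 0.036, Orbit 0.025, NorthLine 0.041, FleetOne 0.035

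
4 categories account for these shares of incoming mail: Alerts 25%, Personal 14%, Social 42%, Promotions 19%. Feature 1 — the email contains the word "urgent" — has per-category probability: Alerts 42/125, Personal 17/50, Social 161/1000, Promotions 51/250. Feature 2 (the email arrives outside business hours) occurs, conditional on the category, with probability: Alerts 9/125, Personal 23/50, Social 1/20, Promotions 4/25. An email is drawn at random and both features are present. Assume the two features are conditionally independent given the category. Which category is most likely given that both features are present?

By Bayes' rule, posterior ∝ prior × likelihood:
  Alerts: 0.25 × 0.336 × 0.072 = 0.006048
  Personal: 0.14 × 0.34 × 0.46 = 0.021896
  Social: 0.42 × 0.161 × 0.05 = 0.003381
  Promotions: 0.19 × 0.204 × 0.16 = 0.0062016
Sum = 0.0375266.
Largest term belongs to Personal, so Personal is most probable.

Personal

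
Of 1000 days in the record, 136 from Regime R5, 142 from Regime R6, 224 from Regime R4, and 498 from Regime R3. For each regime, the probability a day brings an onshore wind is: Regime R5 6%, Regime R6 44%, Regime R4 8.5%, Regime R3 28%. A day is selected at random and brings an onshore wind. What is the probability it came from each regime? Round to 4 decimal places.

Compute prior × likelihood for every hypothesis:
  Regime R5: 0.136 × 0.06 = 0.00816
  Regime R6: 0.142 × 0.44 = 0.06248
  Regime R4: 0.224 × 0.085 = 0.01904
  Regime R3: 0.498 × 0.28 = 0.13944
Sum = 0.22912.
P(Regime R5 | onshore) = 0.00816/0.22912 ≈ 0.0356
P(Regime R6 | onshore) = 0.06248/0.22912 ≈ 0.2727
P(Regime R4 | onshore) = 0.01904/0.22912 ≈ 0.0831
P(Regime R3 | onshore) = 0.13944/0.22912 ≈ 0.6086
(Check: 0.0356+0.2727+0.0831+0.6086 = 1.0000.)

Regime R5 0.0356, Regime R6 0.2727, Regime R4 0.0831, Regime R3 0.6086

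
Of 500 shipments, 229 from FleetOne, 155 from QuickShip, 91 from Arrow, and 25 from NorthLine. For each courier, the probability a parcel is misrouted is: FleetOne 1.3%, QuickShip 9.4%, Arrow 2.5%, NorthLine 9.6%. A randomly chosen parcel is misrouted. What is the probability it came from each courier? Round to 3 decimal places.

Unnormalized posteriors (prior × likelihood):
  FleetOne: 0.458 × 0.013 = 0.005954
  QuickShip: 0.31 × 0.094 = 0.02914
  Arrow: 0.182 × 0.025 = 0.00455
  NorthLine: 0.05 × 0.096 = 0.0048
Sum = 0.044444.
P(FleetOne | misrouted) = 0.005954/0.044444 ≈ 0.134
P(QuickShip | misrouted) = 0.02914/0.044444 ≈ 0.656
P(Arrow | misrouted) = 0.00455/0.044444 ≈ 0.102
P(NorthLine | misrouted) = 0.0048/0.044444 ≈ 0.108
(Check: 0.134+0.656+0.102+0.108 = 1.000.)

FleetOne 0.134, QuickShip 0.656, Arrow 0.102, NorthLine 0.108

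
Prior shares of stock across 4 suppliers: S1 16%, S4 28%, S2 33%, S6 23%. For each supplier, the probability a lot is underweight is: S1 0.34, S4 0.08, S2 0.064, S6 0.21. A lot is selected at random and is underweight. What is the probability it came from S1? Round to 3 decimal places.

0.372

By Bayes' rule, posterior ∝ prior × likelihood:
  S1: 0.16 × 0.34 = 0.0544
  S4: 0.28 × 0.08 = 0.0224
  S2: 0.33 × 0.064 = 0.02112
  S6: 0.23 × 0.21 = 0.0483
Normalizing constant = 0.14622.
P(S1 | evidence) = 0.0544 / 0.14622 ≈ 0.372.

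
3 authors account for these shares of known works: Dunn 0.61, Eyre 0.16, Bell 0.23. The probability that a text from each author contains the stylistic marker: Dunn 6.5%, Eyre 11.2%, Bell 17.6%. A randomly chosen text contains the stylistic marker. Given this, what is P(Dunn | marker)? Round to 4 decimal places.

0.4044

Compute prior × likelihood for every hypothesis:
  Dunn: 0.61 × 0.065 = 0.03965
  Eyre: 0.16 × 0.112 = 0.01792
  Bell: 0.23 × 0.176 = 0.04048
Sum = 0.09805.
P(Dunn | evidence) = 0.03965 / 0.09805 ≈ 0.4044.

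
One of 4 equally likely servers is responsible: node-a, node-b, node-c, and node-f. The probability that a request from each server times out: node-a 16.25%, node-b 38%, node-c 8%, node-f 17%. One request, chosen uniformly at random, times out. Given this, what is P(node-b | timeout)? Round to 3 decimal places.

0.479

With a uniform prior (1/4 each), posterior ∝ likelihood:
  node-a: 0.1625
  node-b: 0.38
  node-c: 0.08
  node-f: 0.17
Sum = 0.7925.
P(node-b | evidence) = 0.38 / 0.7925 ≈ 0.479.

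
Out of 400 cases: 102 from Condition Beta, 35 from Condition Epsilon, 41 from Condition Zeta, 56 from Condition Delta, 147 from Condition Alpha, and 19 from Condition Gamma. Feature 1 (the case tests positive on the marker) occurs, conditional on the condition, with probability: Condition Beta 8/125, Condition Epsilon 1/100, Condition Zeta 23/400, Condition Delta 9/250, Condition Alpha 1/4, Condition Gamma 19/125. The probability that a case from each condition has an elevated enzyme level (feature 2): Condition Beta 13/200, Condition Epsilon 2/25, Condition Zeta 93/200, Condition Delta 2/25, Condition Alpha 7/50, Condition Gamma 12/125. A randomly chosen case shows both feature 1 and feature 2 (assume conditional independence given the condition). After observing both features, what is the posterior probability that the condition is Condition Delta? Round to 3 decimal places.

Compute prior × likelihood for every hypothesis:
  Condition Beta: 0.255 × 0.064 × 0.065 = 0.0010608
  Condition Epsilon: 0.0875 × 0.01 × 0.08 = 0.00007
  Condition Zeta: 0.1025 × 0.0575 × 0.465 = 0.00274059375
  Condition Delta: 0.14 × 0.036 × 0.08 = 0.0004032
  Condition Alpha: 0.3675 × 0.25 × 0.14 = 0.0128625
  Condition Gamma: 0.0475 × 0.152 × 0.096 = 0.00069312
Sum = 0.01783021375.
P(Condition Delta | evidence) = 0.0004032 / 0.01783021375 ≈ 0.023.

0.023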